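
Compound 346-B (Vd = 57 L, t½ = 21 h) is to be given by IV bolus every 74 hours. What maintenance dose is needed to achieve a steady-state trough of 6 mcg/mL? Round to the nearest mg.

τ/t½ = 74/21 ≈ 3.5238, so f = (1/2)^(74/21) ≈ 0.086942.
Cmin,ss = (D/Vd)·f/(1−f), so D = Cmin,ss·Vd·(1−f)/f.
D = 6 × 57 × (1−f)/f ≈ 6 × 57 × 10.50192 ≈ 3591.66 mg.

3592 mg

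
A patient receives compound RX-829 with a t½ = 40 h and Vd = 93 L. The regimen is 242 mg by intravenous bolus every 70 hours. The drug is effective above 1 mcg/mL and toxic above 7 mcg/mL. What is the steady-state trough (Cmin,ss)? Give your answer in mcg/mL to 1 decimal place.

Over one 70-h interval, 70/40 ≈ 1.75 half-lives elapse, leaving f ≈ 0.2973 of each dose.
At steady state, accumulation factor R = 1/(1 − e^(−kτ)) ≈ 1.4231.
Each bolus raises the concentration by D/Vd = 242/93 ≈ 2.602 mcg/mL.
Cmax,ss = C₀/(1 − f) ≈ 2.602/0.7027 ≈ 3.703 mcg/mL.
Steady-state trough Cmin,ss = Cmax,ss·f ≈ 3.703 × 0.2973 ≈ 1.101 mcg/mL.
Trough 1.1 mcg/mL vs MEC 1 mcg/mL: adequate.

1.1 mcg/mL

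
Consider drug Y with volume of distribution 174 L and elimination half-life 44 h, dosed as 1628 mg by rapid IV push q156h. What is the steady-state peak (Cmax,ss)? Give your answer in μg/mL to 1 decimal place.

10.2 μg/mL

τ/t½ = 156/44 ≈ 3.5455, so fraction remaining f = (1/2)^(156/44) ≈ 0.0856.
At steady state, accumulation factor R = 1/(1 − e^(−kτ)) ≈ 1.0936.
Each bolus raises the concentration by D/Vd = 1628/174 ≈ 9.356 μg/mL.
Steady-state peak Cmax,ss = C₀·R ≈ 9.356 × 1.0936 ≈ 10.232 μg/mL.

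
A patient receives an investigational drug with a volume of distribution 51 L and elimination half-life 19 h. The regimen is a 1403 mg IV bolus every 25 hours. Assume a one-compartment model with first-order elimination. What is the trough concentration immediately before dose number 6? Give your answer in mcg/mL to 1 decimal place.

f = (1/2)^(τ/t½) = (1/2)^(25/19) ≈ 0.4017.
C₀ = D/Vd = 1403/51 ≈ 27.510 mcg/mL.
Before the 6th dose, 5 doses have been given. Superposition: Cmin = C₀·(f + f² + … + f^5).
≈ 27.510 × (0.4017 + 0.1614 + 0.0648 + 0.0260 + 0.0105) ≈ 27.510 × 0.6644 ≈ 18.278 mcg/mL.

18.3 mcg/mL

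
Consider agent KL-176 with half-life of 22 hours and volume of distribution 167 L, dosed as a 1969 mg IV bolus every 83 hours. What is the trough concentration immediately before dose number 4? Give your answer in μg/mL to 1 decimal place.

0.9 μg/mL

f = (1/2)^(τ/t½) = (1/2)^(83/22) ≈ 0.0732.
C₀ = D/Vd = 1969/167 ≈ 11.790 μg/mL.
Before the 4th dose, 3 doses have been given. Superposition: Cmin = C₀·(f + f² + … + f^3).
≈ 11.790 × (0.0732 + 0.0054 + 0.0004) ≈ 11.790 × 0.0790 ≈ 0.931 μg/mL.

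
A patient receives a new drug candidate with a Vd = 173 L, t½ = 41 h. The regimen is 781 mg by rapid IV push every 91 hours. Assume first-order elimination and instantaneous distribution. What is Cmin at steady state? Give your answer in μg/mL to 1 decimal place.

Over one 91-h interval, 91/41 ≈ 2.2195 half-lives elapse, leaving f ≈ 0.2147 of each dose.
Each bolus raises the concentration by D/Vd = 781/173 ≈ 4.514 μg/mL.
Steady-state trough Cmin,ss = C₀·f/(1−f) ≈ 4.514 × 0.2147/0.7853 ≈ 1.234 μg/mL.

1.2 μg/mL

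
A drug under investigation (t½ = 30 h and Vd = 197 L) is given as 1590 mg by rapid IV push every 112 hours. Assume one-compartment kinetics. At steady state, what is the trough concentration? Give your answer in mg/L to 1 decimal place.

Over one 112-h interval, 112/30 ≈ 3.7333 half-lives elapse, leaving f ≈ 0.0752 of each dose.
Single-dose peak C₀ = D/Vd = 1590/197 ≈ 8.071 mg/L.
Steady-state trough Cmin,ss = C₀·f/(1−f) ≈ 8.071 × 0.0752/0.9248 ≈ 0.656 mg/L.

0.7 mg/L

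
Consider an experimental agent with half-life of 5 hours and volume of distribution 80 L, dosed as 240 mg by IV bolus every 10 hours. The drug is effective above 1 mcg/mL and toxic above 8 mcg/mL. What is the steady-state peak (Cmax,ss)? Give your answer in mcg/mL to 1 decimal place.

τ = 10 h = 2 half-lives, so f = (1/2)^2 = 0.25.
Accumulation ratio R = 1/(1 − f) = 1/0.75 = 4/3.
Single-dose peak C₀ = D/Vd = 240/80 = 3 mcg/mL.
Steady-state peak Cmax,ss = C₀·R = 3 × 4/3 ≈ 4.000 mcg/mL.
Peak 4.0 mcg/mL vs MTC 8 mcg/mL: below toxic threshold.

4.0 mcg/mL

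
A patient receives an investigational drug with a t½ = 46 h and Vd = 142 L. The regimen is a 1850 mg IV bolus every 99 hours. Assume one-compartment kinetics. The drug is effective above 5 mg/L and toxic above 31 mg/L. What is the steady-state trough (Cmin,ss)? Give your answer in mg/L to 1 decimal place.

k = ln2/t½ = ln2/46 ≈ 0.015068 h⁻¹; fraction remaining f = e^(−kτ) = e^(−0.015068×99) ≈ 0.2250.
Accumulation ratio R = 1/(1 − f) ≈ 1/0.7750 ≈ 1.2903.
Single-dose peak C₀ = D/Vd = 1850/142 ≈ 13.028 mg/L.
Steady-state peak Cmax,ss = C₀·R ≈ 13.028 × 1.2903 ≈ 16.810 mg/L.
Steady-state trough Cmin,ss = Cmax,ss·f ≈ 16.810 × 0.2250 ≈ 3.782 mg/L.
Trough 3.8 mg/L vs MEC 5 mg/L: subtherapeutic.

3.8 mg/L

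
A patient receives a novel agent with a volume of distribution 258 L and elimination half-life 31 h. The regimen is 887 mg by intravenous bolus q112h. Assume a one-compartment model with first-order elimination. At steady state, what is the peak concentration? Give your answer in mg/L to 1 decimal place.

k = ln2/t½ = ln2/31 ≈ 0.022360 h⁻¹; fraction remaining f = e^(−kτ) = e^(−0.022360×112) ≈ 0.0817.
At steady state, accumulation factor R = 1/(1 − e^(−kτ)) ≈ 1.0890.
Each bolus raises the concentration by D/Vd = 887/258 ≈ 3.438 mg/L.
Steady-state peak Cmax,ss = C₀·R ≈ 3.438 × 1.0890 ≈ 3.744 mg/L.

3.7 mg/L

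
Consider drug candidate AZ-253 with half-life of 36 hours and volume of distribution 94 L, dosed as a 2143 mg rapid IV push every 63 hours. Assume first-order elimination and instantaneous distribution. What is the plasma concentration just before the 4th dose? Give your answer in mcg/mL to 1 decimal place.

f = (1/2)^(τ/t½) = (1/2)^(63/36) ≈ 0.2973.
C₀ = D/Vd = 2143/94 ≈ 22.798 mcg/mL.
Before the 4th dose, 3 doses have been given. Superposition: Cmin = C₀·(f + f² + … + f^3).
≈ 22.798 × (0.2973 + 0.0884 + 0.0263) ≈ 22.798 × 0.4120 ≈ 9.393 mcg/mL.

9.4 mcg/mL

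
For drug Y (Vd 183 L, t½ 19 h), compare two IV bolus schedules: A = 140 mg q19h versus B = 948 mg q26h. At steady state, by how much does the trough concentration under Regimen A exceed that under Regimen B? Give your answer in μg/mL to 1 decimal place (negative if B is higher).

Regimen A: f = (1/2)^(19/19) ≈ 0.5000; Cmin,ss = (140/183)·f/(1−f) ≈ 0.765 μg/mL.
Regimen B: f = (1/2)^(26/19) ≈ 0.3873; Cmin,ss = (948/183)·f/(1−f) ≈ 3.275 μg/mL.
Difference ≈ 0.765 − 3.275 ≈ -2.510 μg/mL.

-2.5 μg/mL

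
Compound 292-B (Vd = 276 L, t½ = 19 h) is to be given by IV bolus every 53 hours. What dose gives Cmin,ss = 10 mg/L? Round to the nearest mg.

16322 mg

τ/t½ = 53/19 ≈ 2.7895, so f = (1/2)^(53/19) ≈ 0.144639.
Cmin,ss = (D/Vd)·f/(1−f), so D = Cmin,ss·Vd·(1−f)/f.
D = 10 × 276 × (1−f)/f ≈ 10 × 276 × 5.91376 ≈ 16321.98 mg.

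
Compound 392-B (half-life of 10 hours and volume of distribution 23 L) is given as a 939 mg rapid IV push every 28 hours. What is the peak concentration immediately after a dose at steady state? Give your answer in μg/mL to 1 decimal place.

47.7 μg/mL

τ/t½ = 28/10 ≈ 2.8, so fraction remaining f = (1/2)^(28/10) ≈ 0.1436.
At steady state, accumulation factor R = 1/(1 − e^(−kτ)) ≈ 1.1677.
Single-dose peak C₀ = D/Vd = 939/23 ≈ 40.826 μg/mL.
Steady-state peak Cmax,ss = C₀·R ≈ 40.826 × 1.1677 ≈ 47.673 μg/mL.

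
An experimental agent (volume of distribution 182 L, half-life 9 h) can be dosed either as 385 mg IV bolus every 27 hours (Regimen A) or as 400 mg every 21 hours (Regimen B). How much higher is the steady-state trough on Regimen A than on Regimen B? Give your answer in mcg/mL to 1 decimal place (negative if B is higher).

-0.2 mcg/mL

Regimen A: f = (1/2)^(27/9) ≈ 0.1250; Cmin,ss = (385/182)·f/(1−f) ≈ 0.302 mcg/mL.
Regimen B: f = (1/2)^(21/9) ≈ 0.1984; Cmin,ss = (400/182)·f/(1−f) ≈ 0.544 mcg/mL.
Difference ≈ 0.302 − 0.544 ≈ -0.242 mcg/mL.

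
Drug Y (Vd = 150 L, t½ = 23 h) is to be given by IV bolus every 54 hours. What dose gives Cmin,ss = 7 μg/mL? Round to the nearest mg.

τ/t½ = 54/23 ≈ 2.3478, so f = (1/2)^(54/23) ≈ 0.196442.
Cmin,ss = (D/Vd)·f/(1−f), so D = Cmin,ss·Vd·(1−f)/f.
D = 7 × 150 × (1−f)/f ≈ 7 × 150 × 4.09056 ≈ 4295.09 mg.

4295 mg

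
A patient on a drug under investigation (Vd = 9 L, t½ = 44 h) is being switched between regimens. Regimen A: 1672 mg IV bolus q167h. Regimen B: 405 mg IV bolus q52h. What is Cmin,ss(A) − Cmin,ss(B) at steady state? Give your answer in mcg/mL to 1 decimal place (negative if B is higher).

-21.1 mcg/mL

Regimen A: f = (1/2)^(167/44) ≈ 0.0720; Cmin,ss = (1672/9)·f/(1−f) ≈ 14.414 mcg/mL.
Regimen B: f = (1/2)^(52/44) ≈ 0.4408; Cmin,ss = (405/9)·f/(1−f) ≈ 35.472 mcg/mL.
Difference ≈ 14.414 − 35.472 ≈ -21.058 mcg/mL.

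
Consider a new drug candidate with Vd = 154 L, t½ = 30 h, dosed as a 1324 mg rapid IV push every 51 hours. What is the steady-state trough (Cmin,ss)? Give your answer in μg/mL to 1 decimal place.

k = ln2/t½ = ln2/30 ≈ 0.023105 h⁻¹; fraction remaining f = e^(−kτ) = e^(−0.023105×51) ≈ 0.3078.
At steady state, accumulation factor R = 1/(1 − e^(−kτ)) ≈ 1.4447.
Each bolus raises the concentration by D/Vd = 1324/154 ≈ 8.597 μg/mL.
Cmax,ss = C₀/(1 − f) ≈ 8.597/0.6922 ≈ 12.420 μg/mL.
One interval later, Cmin,ss = Cmax,ss·e^(−kτ) ≈ 12.420 × 0.3078 ≈ 3.823 μg/mL.

3.8 μg/mL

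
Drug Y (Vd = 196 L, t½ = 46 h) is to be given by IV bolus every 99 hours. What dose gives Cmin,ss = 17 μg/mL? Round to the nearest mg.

τ/t½ = 99/46 ≈ 2.1522, so f = (1/2)^(99/46) ≈ 0.224973.
Cmin,ss = (D/Vd)·f/(1−f), so D = Cmin,ss·Vd·(1−f)/f.
D = 17 × 196 × (1−f)/f ≈ 17 × 196 × 3.44498 ≈ 11478.67 mg.

11479 mg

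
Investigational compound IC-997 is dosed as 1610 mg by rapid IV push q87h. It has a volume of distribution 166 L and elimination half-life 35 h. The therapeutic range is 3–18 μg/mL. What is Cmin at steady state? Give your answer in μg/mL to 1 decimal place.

2.1 μg/mL

Over one 87-h interval, 87/35 ≈ 2.4857 half-lives elapse, leaving f ≈ 0.1785 of each dose.
Accumulation ratio R = 1/(1 − f) ≈ 1/0.8215 ≈ 1.2173.
Each bolus raises the concentration by D/Vd = 1610/166 ≈ 9.699 μg/mL.
Cmax,ss = C₀/(1 − f) ≈ 9.699/0.8215 ≈ 11.806 μg/mL.
One interval later, Cmin,ss = Cmax,ss·e^(−kτ) ≈ 11.806 × 0.1785 ≈ 2.107 μg/mL.
Trough 2.1 μg/mL vs MEC 3 μg/mL: subtherapeutic.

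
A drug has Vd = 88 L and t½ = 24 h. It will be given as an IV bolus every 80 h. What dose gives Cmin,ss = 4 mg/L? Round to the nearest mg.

3196 mg

τ/t½ = 80/24 ≈ 3.3333, so f = (1/2)^(80/24) ≈ 0.099213.
Cmin,ss = (D/Vd)·f/(1−f), so D = Cmin,ss·Vd·(1−f)/f.
D = 4 × 88 × (1−f)/f ≈ 4 × 88 × 9.07932 ≈ 3195.92 mg.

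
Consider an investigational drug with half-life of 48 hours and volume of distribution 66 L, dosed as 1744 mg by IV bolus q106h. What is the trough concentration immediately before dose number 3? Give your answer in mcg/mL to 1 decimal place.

f = (1/2)^(τ/t½) = (1/2)^(106/48) ≈ 0.2164.
C₀ = D/Vd = 1744/66 ≈ 26.424 mcg/mL.
Before the 3rd dose, 2 doses have been given. Superposition: Cmin = C₀·(f + f²).
≈ 26.424 × (0.2164 + 0.0468) ≈ 26.424 × 0.2632 ≈ 6.955 mcg/mL.

7.0 mcg/mL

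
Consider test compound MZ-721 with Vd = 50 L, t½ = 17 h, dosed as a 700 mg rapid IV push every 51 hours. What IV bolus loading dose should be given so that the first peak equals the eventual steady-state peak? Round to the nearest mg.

f = (1/2)^(51/17) ≈ 0.125000; accumulation ratio R = 1/(1−f) ≈ 1.14286.
Loading dose to hit Cmax,ss on first dose: D_load = D_maint·R ≈ 700 × 1.14286 ≈ 800.00 mg.

800 mg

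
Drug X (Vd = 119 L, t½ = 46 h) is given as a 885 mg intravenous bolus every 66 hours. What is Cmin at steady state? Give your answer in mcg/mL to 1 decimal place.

4.4 mcg/mL

Over one 66-h interval, 66/46 ≈ 1.4348 half-lives elapse, leaving f ≈ 0.3699 of each dose.
Accumulation ratio R = 1/(1 − f) ≈ 1/0.6301 ≈ 1.5870.
Each bolus raises the concentration by D/Vd = 885/119 ≈ 7.437 mcg/mL.
Cmax,ss = C₀/(1 − f) ≈ 7.437/0.6301 ≈ 11.803 mcg/mL.
Steady-state trough Cmin,ss = Cmax,ss·f ≈ 11.803 × 0.3699 ≈ 4.366 mcg/mL.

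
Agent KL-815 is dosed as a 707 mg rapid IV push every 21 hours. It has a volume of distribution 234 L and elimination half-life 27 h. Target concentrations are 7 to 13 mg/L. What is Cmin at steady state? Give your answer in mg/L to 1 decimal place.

4.2 mg/L

Over one 21-h interval, 21/27 ≈ 0.77778 half-lives elapse, leaving f ≈ 0.5833 of each dose.
Single-dose peak C₀ = D/Vd = 707/234 ≈ 3.021 mg/L.
Steady-state trough Cmin,ss = C₀·f/(1−f) ≈ 3.021 × 0.5833/0.4167 ≈ 4.229 mg/L.
Trough 4.2 mg/L vs MEC 7 mg/L: subtherapeutic.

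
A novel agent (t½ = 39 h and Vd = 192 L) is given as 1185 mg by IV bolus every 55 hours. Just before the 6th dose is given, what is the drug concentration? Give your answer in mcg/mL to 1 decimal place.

3.7 mcg/mL

f = (1/2)^(τ/t½) = (1/2)^(55/39) ≈ 0.3762.
C₀ = D/Vd = 1185/192 ≈ 6.172 mcg/mL.
Before the 6th dose, 5 doses have been given. Superposition: Cmin = C₀·(f + f² + … + f^5).
≈ 6.172 × (0.3762 + 0.1415 + 0.0532 + 0.0200 + 0.0075) ≈ 6.172 × 0.5984 ≈ 3.693 mcg/mL.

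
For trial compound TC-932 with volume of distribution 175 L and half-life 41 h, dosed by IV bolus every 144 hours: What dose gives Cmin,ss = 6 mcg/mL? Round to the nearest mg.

τ/t½ = 144/41 ≈ 3.5122, so f = (1/2)^(144/41) ≈ 0.087644.
Cmin,ss = (D/Vd)·f/(1−f), so D = Cmin,ss·Vd·(1−f)/f.
D = 6 × 175 × (1−f)/f ≈ 6 × 175 × 10.40979 ≈ 10930.28 mg.

10930 mg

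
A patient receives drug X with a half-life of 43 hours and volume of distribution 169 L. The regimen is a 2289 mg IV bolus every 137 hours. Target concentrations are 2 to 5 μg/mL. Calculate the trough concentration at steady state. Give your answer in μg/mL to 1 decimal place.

Over one 137-h interval, 137/43 ≈ 3.186 half-lives elapse, leaving f ≈ 0.1099 of each dose.
Accumulation ratio R = 1/(1 − f) ≈ 1/0.8901 ≈ 1.1235.
Each bolus raises the concentration by D/Vd = 2289/169 ≈ 13.544 μg/mL.
Cmax,ss = C₀/(1 − f) ≈ 13.544/0.8901 ≈ 15.216 μg/mL.
One interval later, Cmin,ss = Cmax,ss·e^(−kτ) ≈ 15.216 × 0.1099 ≈ 1.672 μg/mL.
Trough 1.7 μg/mL vs MEC 2 μg/mL: subtherapeutic.

1.7 μg/mL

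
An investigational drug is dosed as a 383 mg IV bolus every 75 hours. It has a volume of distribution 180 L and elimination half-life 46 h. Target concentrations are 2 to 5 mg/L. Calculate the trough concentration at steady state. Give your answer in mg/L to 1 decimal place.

k = ln2/t½ = ln2/46 ≈ 0.015068 h⁻¹; fraction remaining f = e^(−kτ) = e^(−0.015068×75) ≈ 0.3230.
Each bolus raises the concentration by D/Vd = 383/180 ≈ 2.128 mg/L.
Steady-state trough Cmin,ss = C₀·f/(1−f) ≈ 2.128 × 0.3230/0.6770 ≈ 1.015 mg/L.
Trough 1.0 mg/L vs MEC 2 mg/L: subtherapeutic.

1.0 mg/L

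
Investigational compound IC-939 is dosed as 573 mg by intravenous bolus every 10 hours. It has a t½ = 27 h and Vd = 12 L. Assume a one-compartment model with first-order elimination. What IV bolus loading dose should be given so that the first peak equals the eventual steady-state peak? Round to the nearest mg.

2531 mg

f = (1/2)^(10/27) ≈ 0.773584; accumulation ratio R = 1/(1−f) ≈ 4.41665.
Loading dose to hit Cmax,ss on first dose: D_load = D_maint·R ≈ 573 × 4.41665 ≈ 2530.74 mg.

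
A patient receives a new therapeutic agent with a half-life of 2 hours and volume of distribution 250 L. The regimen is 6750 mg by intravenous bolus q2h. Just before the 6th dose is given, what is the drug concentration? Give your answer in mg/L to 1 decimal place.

f = (1/2)^(τ/t½) = (1/2)^(2/2) ≈ 0.5000.
C₀ = D/Vd = 6750/250 ≈ 27.000 mg/L.
Before the 6th dose, 5 doses have been given. Superposition: Cmin = C₀·(f + f² + … + f^5).
≈ 27.000 × (0.5000 + 0.2500 + 0.1250 + 0.0625 + 0.0313) ≈ 27.000 × 0.9688 ≈ 26.158 mg/L.

26.2 mg/L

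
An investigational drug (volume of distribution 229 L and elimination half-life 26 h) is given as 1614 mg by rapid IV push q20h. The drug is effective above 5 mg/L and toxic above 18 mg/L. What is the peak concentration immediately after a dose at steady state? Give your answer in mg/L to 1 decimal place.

k = ln2/t½ = ln2/26 ≈ 0.026660 h⁻¹; fraction remaining f = e^(−kτ) = e^(−0.026660×20) ≈ 0.5867.
Accumulation ratio R = 1/(1 − f) ≈ 1/0.4133 ≈ 2.4195.
Each bolus raises the concentration by D/Vd = 1614/229 ≈ 7.048 mg/L.
Cmax,ss = C₀/(1 − f) ≈ 7.048/0.4133 ≈ 17.053 mg/L.
Peak 17.1 mg/L vs MTC 18 mg/L: below toxic threshold.

17.1 mg/L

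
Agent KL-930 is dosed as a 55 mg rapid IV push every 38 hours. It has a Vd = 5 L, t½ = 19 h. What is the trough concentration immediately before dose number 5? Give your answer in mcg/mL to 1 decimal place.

3.7 mcg/mL

f = (1/2)^(τ/t½) = (1/2)^(38/19) ≈ 0.2500.
C₀ = D/Vd = 55/5 ≈ 11.000 mcg/mL.
Before the 5th dose, 4 doses have been given. Superposition: Cmin = C₀·(f + f² + … + f^4).
≈ 11.000 × (0.2500 + 0.0625 + 0.0156 + 0.0039) ≈ 11.000 × 0.3320 ≈ 3.652 mcg/mL.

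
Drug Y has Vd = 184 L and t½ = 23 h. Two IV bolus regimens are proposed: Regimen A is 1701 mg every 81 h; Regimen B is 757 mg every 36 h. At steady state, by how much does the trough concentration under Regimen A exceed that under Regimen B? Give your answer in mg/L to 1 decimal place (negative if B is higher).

Regimen A: f = (1/2)^(81/23) ≈ 0.0871; Cmin,ss = (1701/184)·f/(1−f) ≈ 0.882 mg/L.
Regimen B: f = (1/2)^(36/23) ≈ 0.3379; Cmin,ss = (757/184)·f/(1−f) ≈ 2.100 mg/L.
Difference ≈ 0.882 − 2.100 ≈ -1.218 mg/L.

-1.2 mg/L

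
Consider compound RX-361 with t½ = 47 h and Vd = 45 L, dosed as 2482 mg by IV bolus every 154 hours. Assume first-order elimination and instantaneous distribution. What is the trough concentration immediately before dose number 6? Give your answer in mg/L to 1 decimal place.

f = (1/2)^(τ/t½) = (1/2)^(154/47) ≈ 0.1032.
C₀ = D/Vd = 2482/45 ≈ 55.156 mg/L.
Before the 6th dose, 5 doses have been given. Superposition: Cmin = C₀·(f + f² + … + f^5).
≈ 55.156 × (0.1032 + 0.0107 + 0.0011 + 0.0001 + 0.0000) ≈ 55.156 × 0.1151 ≈ 6.348 mg/L.

6.3 mg/L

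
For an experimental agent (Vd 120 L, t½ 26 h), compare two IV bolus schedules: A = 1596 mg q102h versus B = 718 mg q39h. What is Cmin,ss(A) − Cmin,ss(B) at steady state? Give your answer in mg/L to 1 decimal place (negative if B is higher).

-2.3 mg/L

Regimen A: f = (1/2)^(102/26) ≈ 0.0659; Cmin,ss = (1596/120)·f/(1−f) ≈ 0.938 mg/L.
Regimen B: f = (1/2)^(39/26) ≈ 0.3536; Cmin,ss = (718/120)·f/(1−f) ≈ 3.273 mg/L.
Difference ≈ 0.938 − 3.273 ≈ -2.335 mg/L.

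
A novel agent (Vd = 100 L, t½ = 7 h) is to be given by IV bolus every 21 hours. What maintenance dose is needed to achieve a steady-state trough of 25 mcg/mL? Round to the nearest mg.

τ/t½ = 21/7 ≈ 3, so f = (1/2)^(21/7) ≈ 0.125000.
Cmin,ss = (D/Vd)·f/(1−f), so D = Cmin,ss·Vd·(1−f)/f.
D = 25 × 100 × (1−f)/f ≈ 25 × 100 × 7.00000 ≈ 17500.00 mg.

17500 mg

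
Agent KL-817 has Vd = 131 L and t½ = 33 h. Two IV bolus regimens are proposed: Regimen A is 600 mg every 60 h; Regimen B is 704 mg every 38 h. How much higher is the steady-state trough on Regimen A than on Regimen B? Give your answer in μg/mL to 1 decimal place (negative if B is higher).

-2.6 μg/mL

Regimen A: f = (1/2)^(60/33) ≈ 0.2836; Cmin,ss = (600/131)·f/(1−f) ≈ 1.813 μg/mL.
Regimen B: f = (1/2)^(38/33) ≈ 0.4502; Cmin,ss = (704/131)·f/(1−f) ≈ 4.401 μg/mL.
Difference ≈ 1.813 − 4.401 ≈ -2.588 μg/mL.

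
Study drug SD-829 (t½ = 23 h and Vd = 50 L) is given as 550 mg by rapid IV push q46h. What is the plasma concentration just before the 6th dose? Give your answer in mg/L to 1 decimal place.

3.7 mg/L

f = (1/2)^(τ/t½) = (1/2)^(46/23) ≈ 0.2500.
C₀ = D/Vd = 550/50 ≈ 11.000 mg/L.
Before the 6th dose, 5 doses have been given. Superposition: Cmin = C₀·(f + f² + … + f^5).
≈ 11.000 × (0.2500 + 0.0625 + 0.0156 + 0.0039 + 0.0010) ≈ 11.000 × 0.3330 ≈ 3.663 mg/L.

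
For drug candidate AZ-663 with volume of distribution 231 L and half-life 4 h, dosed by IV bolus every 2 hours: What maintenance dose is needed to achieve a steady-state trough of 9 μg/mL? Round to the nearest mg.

861 mg

τ/t½ = 2/4 ≈ 0.5, so f = (1/2)^(2/4) ≈ 0.707107.
Cmin,ss = (D/Vd)·f/(1−f), so D = Cmin,ss·Vd·(1−f)/f.
D = 9 × 231 × (1−f)/f ≈ 9 × 231 × 0.41421 ≈ 861.14 mg.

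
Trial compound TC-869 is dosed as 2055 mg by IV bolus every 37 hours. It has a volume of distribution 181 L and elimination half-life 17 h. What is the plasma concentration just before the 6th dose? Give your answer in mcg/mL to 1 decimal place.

3.2 mcg/mL

f = (1/2)^(τ/t½) = (1/2)^(37/17) ≈ 0.2212.
C₀ = D/Vd = 2055/181 ≈ 11.354 mcg/mL.
Before the 6th dose, 5 doses have been given. Superposition: Cmin = C₀·(f + f² + … + f^5).
≈ 11.354 × (0.2212 + 0.0489 + 0.0108 + 0.0024 + 0.0005) ≈ 11.354 × 0.2838 ≈ 3.222 mcg/mL.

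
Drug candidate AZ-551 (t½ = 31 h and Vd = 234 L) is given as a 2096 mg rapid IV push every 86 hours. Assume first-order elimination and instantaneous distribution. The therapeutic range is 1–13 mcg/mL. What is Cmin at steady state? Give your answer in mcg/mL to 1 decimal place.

1.5 mcg/mL

τ/t½ = 86/31 ≈ 2.7742, so fraction remaining f = (1/2)^(86/31) ≈ 0.1462.
Each bolus raises the concentration by D/Vd = 2096/234 ≈ 8.957 mcg/mL.
Steady-state trough Cmin,ss = C₀·f/(1−f) ≈ 8.957 × 0.1462/0.8538 ≈ 1.534 mcg/mL.
Trough 1.5 mcg/mL vs MEC 1 mcg/mL: adequate.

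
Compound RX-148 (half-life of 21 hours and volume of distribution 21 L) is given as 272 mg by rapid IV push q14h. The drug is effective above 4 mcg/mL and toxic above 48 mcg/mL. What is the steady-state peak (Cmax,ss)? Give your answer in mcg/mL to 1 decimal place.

τ/t½ = 14/21 ≈ 0.66667, so fraction remaining f = (1/2)^(14/21) ≈ 0.6300.
At steady state, accumulation factor R = 1/(1 − e^(−kτ)) ≈ 2.7027.
Each bolus raises the concentration by D/Vd = 272/21 ≈ 12.952 mcg/mL.
Cmax,ss = C₀/(1 − f) ≈ 12.952/0.3700 ≈ 35.005 mcg/mL.
Peak 35.0 mcg/mL vs MTC 48 mcg/mL: below toxic threshold.

35.0 mcg/mL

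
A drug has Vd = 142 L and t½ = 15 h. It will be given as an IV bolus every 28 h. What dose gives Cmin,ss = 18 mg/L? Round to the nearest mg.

τ/t½ = 28/15 ≈ 1.8667, so f = (1/2)^(28/15) ≈ 0.274206.
Cmin,ss = (D/Vd)·f/(1−f), so D = Cmin,ss·Vd·(1−f)/f.
D = 18 × 142 × (1−f)/f ≈ 18 × 142 × 2.64689 ≈ 6765.45 mg.

6765 mg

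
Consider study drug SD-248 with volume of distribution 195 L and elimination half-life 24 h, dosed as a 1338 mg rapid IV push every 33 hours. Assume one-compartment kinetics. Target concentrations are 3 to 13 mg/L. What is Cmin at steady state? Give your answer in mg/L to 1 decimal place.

4.3 mg/L

k = ln2/t½ = ln2/24 ≈ 0.028881 h⁻¹; fraction remaining f = e^(−kτ) = e^(−0.028881×33) ≈ 0.3856.
Accumulation ratio R = 1/(1 − f) ≈ 1/0.6144 ≈ 1.6276.
Single-dose peak C₀ = D/Vd = 1338/195 ≈ 6.862 mg/L.
Steady-state peak Cmax,ss = C₀·R ≈ 6.862 × 1.6276 ≈ 11.169 mg/L.
Steady-state trough Cmin,ss = Cmax,ss·f ≈ 11.169 × 0.3856 ≈ 4.307 mg/L.
Trough 4.3 mg/L vs MEC 3 mg/L: adequate.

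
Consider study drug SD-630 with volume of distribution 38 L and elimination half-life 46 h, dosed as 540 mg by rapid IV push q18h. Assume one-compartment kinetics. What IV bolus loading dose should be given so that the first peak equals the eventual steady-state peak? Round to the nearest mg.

2273 mg

f = (1/2)^(18/46) ≈ 0.762440; accumulation ratio R = 1/(1−f) ≈ 4.20946.
Loading dose to hit Cmax,ss on first dose: D_load = D_maint·R ≈ 540 × 4.20946 ≈ 2273.11 mg.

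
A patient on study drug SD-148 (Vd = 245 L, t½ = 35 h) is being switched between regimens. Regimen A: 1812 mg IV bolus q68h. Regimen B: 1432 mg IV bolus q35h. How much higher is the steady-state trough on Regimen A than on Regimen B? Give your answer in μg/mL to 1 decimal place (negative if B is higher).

Regimen A: f = (1/2)^(68/35) ≈ 0.2601; Cmin,ss = (1812/245)·f/(1−f) ≈ 2.600 μg/mL.
Regimen B: f = (1/2)^(35/35) ≈ 0.5000; Cmin,ss = (1432/245)·f/(1−f) ≈ 5.845 μg/mL.
Difference ≈ 2.600 − 5.845 ≈ -3.245 μg/mL.

-3.2 μg/mL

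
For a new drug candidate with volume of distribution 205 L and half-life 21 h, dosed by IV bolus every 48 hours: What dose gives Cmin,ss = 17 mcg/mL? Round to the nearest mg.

13508 mg

τ/t½ = 48/21 ≈ 2.2857, so f = (1/2)^(48/21) ≈ 0.205084.
Cmin,ss = (D/Vd)·f/(1−f), so D = Cmin,ss·Vd·(1−f)/f.
D = 17 × 205 × (1−f)/f ≈ 17 × 205 × 3.87605 ≈ 13508.03 mg.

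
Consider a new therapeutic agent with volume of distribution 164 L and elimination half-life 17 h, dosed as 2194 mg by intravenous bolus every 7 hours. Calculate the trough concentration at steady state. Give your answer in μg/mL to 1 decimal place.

40.5 μg/mL

k = ln2/t½ = ln2/17 ≈ 0.040773 h⁻¹; fraction remaining f = e^(−kτ) = e^(−0.040773×7) ≈ 0.7517.
At steady state, accumulation factor R = 1/(1 − e^(−kτ)) ≈ 4.0274.
Single-dose peak C₀ = D/Vd = 2194/164 ≈ 13.378 μg/mL.
Steady-state peak Cmax,ss = C₀·R ≈ 13.378 × 4.0274 ≈ 53.879 μg/mL.
One interval later, Cmin,ss = Cmax,ss·e^(−kτ) ≈ 53.879 × 0.7517 ≈ 40.501 μg/mL.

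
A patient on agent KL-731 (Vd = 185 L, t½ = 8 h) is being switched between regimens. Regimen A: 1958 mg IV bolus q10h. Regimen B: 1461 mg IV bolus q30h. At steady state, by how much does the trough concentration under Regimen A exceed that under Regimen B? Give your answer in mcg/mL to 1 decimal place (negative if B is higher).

7.0 mcg/mL

Regimen A: f = (1/2)^(10/8) ≈ 0.4204; Cmin,ss = (1958/185)·f/(1−f) ≈ 7.677 mcg/mL.
Regimen B: f = (1/2)^(30/8) ≈ 0.0743; Cmin,ss = (1461/185)·f/(1−f) ≈ 0.634 mcg/mL.
Difference ≈ 7.677 − 0.634 ≈ 7.043 mcg/mL.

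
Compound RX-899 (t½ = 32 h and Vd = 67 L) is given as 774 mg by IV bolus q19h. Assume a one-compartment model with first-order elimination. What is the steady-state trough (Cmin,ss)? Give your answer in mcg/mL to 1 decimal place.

22.7 mcg/mL

k = ln2/t½ = ln2/32 ≈ 0.021661 h⁻¹; fraction remaining f = e^(−kτ) = e^(−0.021661×19) ≈ 0.6626.
Accumulation ratio R = 1/(1 − f) ≈ 1/0.3374 ≈ 2.9638.
Single-dose peak C₀ = D/Vd = 774/67 ≈ 11.552 mcg/mL.
Cmax,ss = C₀/(1 − f) ≈ 11.552/0.3374 ≈ 34.238 mcg/mL.
One interval later, Cmin,ss = Cmax,ss·e^(−kτ) ≈ 34.238 × 0.6626 ≈ 22.686 mcg/mL.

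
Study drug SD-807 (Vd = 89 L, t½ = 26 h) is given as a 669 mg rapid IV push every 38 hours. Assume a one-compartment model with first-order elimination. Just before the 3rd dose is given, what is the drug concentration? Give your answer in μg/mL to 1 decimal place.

3.7 μg/mL

f = (1/2)^(τ/t½) = (1/2)^(38/26) ≈ 0.3631.
C₀ = D/Vd = 669/89 ≈ 7.517 μg/mL.
Before the 3rd dose, 2 doses have been given. Superposition: Cmin = C₀·(f + f²).
≈ 7.517 × (0.3631 + 0.1318) ≈ 7.517 × 0.4949 ≈ 3.720 μg/mL.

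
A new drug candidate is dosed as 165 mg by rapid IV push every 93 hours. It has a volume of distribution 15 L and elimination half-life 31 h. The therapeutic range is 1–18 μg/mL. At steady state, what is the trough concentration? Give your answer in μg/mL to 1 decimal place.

1.6 μg/mL

The dosing interval is 3 half-lives, so f = 2^(−3) = 0.125.
At steady state, R = 1/(1 − 0.125) = 8/7.
Single-dose peak C₀ = D/Vd = 165/15 = 11 μg/mL.
Steady-state peak Cmax,ss = C₀·R = 11 × 8/7 ≈ 12.571 μg/mL.
Steady-state trough Cmin,ss = Cmax,ss·f ≈ 12.571 × 0.125 ≈ 1.571 μg/mL.
Trough 1.6 μg/mL vs MEC 1 μg/mL: adequate.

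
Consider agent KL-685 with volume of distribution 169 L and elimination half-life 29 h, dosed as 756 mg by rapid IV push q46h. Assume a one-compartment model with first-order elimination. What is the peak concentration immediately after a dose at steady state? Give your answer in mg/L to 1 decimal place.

6.7 mg/L

Over one 46-h interval, 46/29 ≈ 1.5862 half-lives elapse, leaving f ≈ 0.3330 of each dose.
Accumulation ratio R = 1/(1 − f) ≈ 1/0.6670 ≈ 1.4993.
Each bolus raises the concentration by D/Vd = 756/169 ≈ 4.473 mg/L.
Cmax,ss = C₀/(1 − f) ≈ 4.473/0.6670 ≈ 6.706 mg/L.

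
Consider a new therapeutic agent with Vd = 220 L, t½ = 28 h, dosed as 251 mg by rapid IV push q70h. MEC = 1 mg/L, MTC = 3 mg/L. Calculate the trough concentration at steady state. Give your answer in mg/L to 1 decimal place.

0.2 mg/L

k = ln2/t½ = ln2/28 ≈ 0.024755 h⁻¹; fraction remaining f = e^(−kτ) = e^(−0.024755×70) ≈ 0.1768.
Single-dose peak C₀ = D/Vd = 251/220 ≈ 1.141 mg/L.
Steady-state trough Cmin,ss = C₀·f/(1−f) ≈ 1.141 × 0.1768/0.8232 ≈ 0.245 mg/L.
Trough 0.2 mg/L vs MEC 1 mg/L: subtherapeutic.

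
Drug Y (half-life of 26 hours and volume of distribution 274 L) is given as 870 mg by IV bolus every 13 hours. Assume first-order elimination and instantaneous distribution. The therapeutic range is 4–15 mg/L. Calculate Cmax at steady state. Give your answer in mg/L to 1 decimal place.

10.8 mg/L

Over one 13-h interval, 13/26 ≈ 0.5 half-lives elapse, leaving f ≈ 0.7071 of each dose.
Accumulation ratio R = 1/(1 − f) ≈ 1/0.2929 ≈ 3.4141.
Single-dose peak C₀ = D/Vd = 870/274 ≈ 3.175 mg/L.
Cmax,ss = C₀/(1 − f) ≈ 3.175/0.2929 ≈ 10.840 mg/L.
Peak 10.8 mg/L vs MTC 15 mg/L: below toxic threshold.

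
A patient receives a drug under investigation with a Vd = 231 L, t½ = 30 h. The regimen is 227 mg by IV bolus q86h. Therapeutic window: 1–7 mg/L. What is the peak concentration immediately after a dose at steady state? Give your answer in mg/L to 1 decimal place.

1.1 mg/L

Over one 86-h interval, 86/30 ≈ 2.8667 half-lives elapse, leaving f ≈ 0.1371 of each dose.
Accumulation ratio R = 1/(1 − f) ≈ 1/0.8629 ≈ 1.1589.
Each bolus raises the concentration by D/Vd = 227/231 ≈ 0.983 mg/L.
Steady-state peak Cmax,ss = C₀·R ≈ 0.983 × 1.1589 ≈ 1.139 mg/L.
Peak 1.1 mg/L vs MTC 7 mg/L: below toxic threshold.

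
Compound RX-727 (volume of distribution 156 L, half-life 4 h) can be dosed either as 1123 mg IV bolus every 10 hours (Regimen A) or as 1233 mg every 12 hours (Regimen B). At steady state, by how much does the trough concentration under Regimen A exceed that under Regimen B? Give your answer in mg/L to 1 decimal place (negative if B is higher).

Regimen A: f = (1/2)^(10/4) ≈ 0.1768; Cmin,ss = (1123/156)·f/(1−f) ≈ 1.546 mg/L.
Regimen B: f = (1/2)^(12/4) ≈ 0.1250; Cmin,ss = (1233/156)·f/(1−f) ≈ 1.129 mg/L.
Difference ≈ 1.546 − 1.129 ≈ 0.417 mg/L.

0.4 mg/L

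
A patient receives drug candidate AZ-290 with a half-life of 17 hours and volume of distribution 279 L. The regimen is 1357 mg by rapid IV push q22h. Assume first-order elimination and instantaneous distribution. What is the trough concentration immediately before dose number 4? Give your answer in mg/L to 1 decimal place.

3.1 mg/L

f = (1/2)^(τ/t½) = (1/2)^(22/17) ≈ 0.4078.
C₀ = D/Vd = 1357/279 ≈ 4.864 mg/L.
Before the 4th dose, 3 doses have been given. Superposition: Cmin = C₀·(f + f² + … + f^3).
≈ 4.864 × (0.4078 + 0.1663 + 0.0678) ≈ 4.864 × 0.6419 ≈ 3.122 mg/L.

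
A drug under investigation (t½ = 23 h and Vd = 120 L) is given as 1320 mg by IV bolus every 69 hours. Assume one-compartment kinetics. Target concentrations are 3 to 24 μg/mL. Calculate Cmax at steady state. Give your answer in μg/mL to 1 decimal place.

12.6 μg/mL

τ = 69 h = 3 half-lives, so f = (1/2)^3 = 0.125.
Accumulation ratio R = 1/(1 − f) = 1/0.875 = 8/7.
Single-dose peak C₀ = D/Vd = 1320/120 = 11 μg/mL.
Steady-state peak Cmax,ss = C₀·R = 11 × 8/7 ≈ 12.571 μg/mL.
Peak 12.6 μg/mL vs MTC 24 μg/mL: below toxic threshold.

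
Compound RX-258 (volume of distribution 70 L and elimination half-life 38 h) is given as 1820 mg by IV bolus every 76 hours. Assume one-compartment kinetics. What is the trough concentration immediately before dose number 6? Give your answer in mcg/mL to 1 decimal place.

8.7 mcg/mL

f = (1/2)^(τ/t½) = (1/2)^(76/38) ≈ 0.2500.
C₀ = D/Vd = 1820/70 ≈ 26.000 mcg/mL.
Before the 6th dose, 5 doses have been given. Superposition: Cmin = C₀·(f + f² + … + f^5).
≈ 26.000 × (0.2500 + 0.0625 + 0.0156 + 0.0039 + 0.0010) ≈ 26.000 × 0.3330 ≈ 8.658 mcg/mL.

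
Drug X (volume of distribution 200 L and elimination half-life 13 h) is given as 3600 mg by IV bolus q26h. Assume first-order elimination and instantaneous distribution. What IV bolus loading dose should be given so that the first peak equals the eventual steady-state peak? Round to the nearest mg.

f = (1/2)^(26/13) ≈ 0.250000; accumulation ratio R = 1/(1−f) ≈ 1.33333.
Loading dose to hit Cmax,ss on first dose: D_load = D_maint·R ≈ 3600 × 1.33333 ≈ 4799.99 mg.

4800 mg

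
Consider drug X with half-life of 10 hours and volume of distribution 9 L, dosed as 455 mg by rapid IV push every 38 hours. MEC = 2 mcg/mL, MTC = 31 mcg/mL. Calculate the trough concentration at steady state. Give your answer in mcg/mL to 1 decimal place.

3.9 mcg/mL

Over one 38-h interval, 38/10 ≈ 3.8 half-lives elapse, leaving f ≈ 0.0718 of each dose.
At steady state, accumulation factor R = 1/(1 − e^(−kτ)) ≈ 1.0774.
Single-dose peak C₀ = D/Vd = 455/9 ≈ 50.556 mcg/mL.
Steady-state peak Cmax,ss = C₀·R ≈ 50.556 × 1.0774 ≈ 54.469 mcg/mL.
One interval later, Cmin,ss = Cmax,ss·e^(−kτ) ≈ 54.469 × 0.0718 ≈ 3.911 mcg/mL.
Trough 3.9 mcg/mL vs MEC 2 mcg/mL: adequate.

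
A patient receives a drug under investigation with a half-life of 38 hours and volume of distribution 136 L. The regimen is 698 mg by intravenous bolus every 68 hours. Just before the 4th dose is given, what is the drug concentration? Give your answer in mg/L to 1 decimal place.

f = (1/2)^(τ/t½) = (1/2)^(68/38) ≈ 0.2893.
C₀ = D/Vd = 698/136 ≈ 5.132 mg/L.
Before the 4th dose, 3 doses have been given. Superposition: Cmin = C₀·(f + f² + … + f^3).
≈ 5.132 × (0.2893 + 0.0837 + 0.0242) ≈ 5.132 × 0.3972 ≈ 2.038 mg/L.

2.0 mg/L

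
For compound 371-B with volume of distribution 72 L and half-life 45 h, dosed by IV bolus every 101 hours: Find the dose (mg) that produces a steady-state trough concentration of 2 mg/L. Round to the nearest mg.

τ/t½ = 101/45 ≈ 2.2444, so f = (1/2)^(101/45) ≈ 0.211035.
Cmin,ss = (D/Vd)·f/(1−f), so D = Cmin,ss·Vd·(1−f)/f.
D = 2 × 72 × (1−f)/f ≈ 2 × 72 × 3.73855 ≈ 538.35 mg.

538 mg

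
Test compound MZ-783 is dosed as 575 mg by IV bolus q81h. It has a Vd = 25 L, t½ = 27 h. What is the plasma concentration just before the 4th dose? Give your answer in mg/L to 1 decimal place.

f = (1/2)^(τ/t½) = (1/2)^(81/27) ≈ 0.1250.
C₀ = D/Vd = 575/25 ≈ 23.000 mg/L.
Before the 4th dose, 3 doses have been given. Superposition: Cmin = C₀·(f + f² + … + f^3).
≈ 23.000 × (0.1250 + 0.0156 + 0.0020) ≈ 23.000 × 0.1426 ≈ 3.280 mg/L.

3.3 mg/L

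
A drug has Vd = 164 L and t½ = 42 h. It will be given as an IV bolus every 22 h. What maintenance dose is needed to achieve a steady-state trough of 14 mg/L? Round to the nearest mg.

1005 mg

τ/t½ = 22/42 ≈ 0.52381, so f = (1/2)^(22/42) ≈ 0.695533.
Cmin,ss = (D/Vd)·f/(1−f), so D = Cmin,ss·Vd·(1−f)/f.
D = 14 × 164 × (1−f)/f ≈ 14 × 164 × 0.43775 ≈ 1005.07 mg.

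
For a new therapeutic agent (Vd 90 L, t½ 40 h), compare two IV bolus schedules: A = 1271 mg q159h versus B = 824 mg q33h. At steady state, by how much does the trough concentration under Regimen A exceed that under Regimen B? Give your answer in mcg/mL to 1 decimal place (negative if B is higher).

-10.9 mcg/mL

Regimen A: f = (1/2)^(159/40) ≈ 0.0636; Cmin,ss = (1271/90)·f/(1−f) ≈ 0.959 mcg/mL.
Regimen B: f = (1/2)^(33/40) ≈ 0.5645; Cmin,ss = (824/90)·f/(1−f) ≈ 11.868 mcg/mL.
Difference ≈ 0.959 − 11.868 ≈ -10.909 mcg/mL.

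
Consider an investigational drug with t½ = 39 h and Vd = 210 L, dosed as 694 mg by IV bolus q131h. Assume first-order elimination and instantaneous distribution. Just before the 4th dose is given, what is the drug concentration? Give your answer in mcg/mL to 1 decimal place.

f = (1/2)^(τ/t½) = (1/2)^(131/39) ≈ 0.0975.
C₀ = D/Vd = 694/210 ≈ 3.305 mcg/mL.
Before the 4th dose, 3 doses have been given. Superposition: Cmin = C₀·(f + f² + … + f^3).
≈ 3.305 × (0.0975 + 0.0095 + 0.0009) ≈ 3.305 × 0.1079 ≈ 0.357 mcg/mL.

0.4 mcg/mL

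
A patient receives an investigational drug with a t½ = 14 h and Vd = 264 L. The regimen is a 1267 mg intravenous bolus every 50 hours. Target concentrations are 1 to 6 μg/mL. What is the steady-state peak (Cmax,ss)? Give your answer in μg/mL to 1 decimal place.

5.2 μg/mL

Over one 50-h interval, 50/14 ≈ 3.5714 half-lives elapse, leaving f ≈ 0.0841 of each dose.
At steady state, accumulation factor R = 1/(1 − e^(−kτ)) ≈ 1.0918.
Single-dose peak C₀ = D/Vd = 1267/264 ≈ 4.799 μg/mL.
Steady-state peak Cmax,ss = C₀·R ≈ 4.799 × 1.0918 ≈ 5.240 μg/mL.
Peak 5.2 μg/mL vs MTC 6 μg/mL: below toxic threshold.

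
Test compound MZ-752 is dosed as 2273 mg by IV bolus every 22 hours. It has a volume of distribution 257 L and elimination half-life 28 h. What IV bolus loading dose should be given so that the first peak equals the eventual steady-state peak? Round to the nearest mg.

f = (1/2)^(22/28) ≈ 0.580065; accumulation ratio R = 1/(1−f) ≈ 2.38132.
Loading dose to hit Cmax,ss on first dose: D_load = D_maint·R ≈ 2273 × 2.38132 ≈ 5412.74 mg.

5413 mg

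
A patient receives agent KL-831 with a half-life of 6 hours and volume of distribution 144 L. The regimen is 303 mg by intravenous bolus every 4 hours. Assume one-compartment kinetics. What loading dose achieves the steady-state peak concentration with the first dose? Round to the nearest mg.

f = (1/2)^(4/6) ≈ 0.629961; accumulation ratio R = 1/(1−f) ≈ 2.70242.
Loading dose to hit Cmax,ss on first dose: D_load = D_maint·R ≈ 303 × 2.70242 ≈ 818.83 mg.

819 mg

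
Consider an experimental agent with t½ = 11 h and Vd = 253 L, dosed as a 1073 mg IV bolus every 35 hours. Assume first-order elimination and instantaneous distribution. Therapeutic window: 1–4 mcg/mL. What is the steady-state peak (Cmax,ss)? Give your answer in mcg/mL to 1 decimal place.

4.8 mcg/mL

k = ln2/t½ = ln2/11 ≈ 0.063013 h⁻¹; fraction remaining f = e^(−kτ) = e^(−0.063013×35) ≈ 0.1102.
At steady state, accumulation factor R = 1/(1 − e^(−kτ)) ≈ 1.1238.
Single-dose peak C₀ = D/Vd = 1073/253 ≈ 4.241 mcg/mL.
Cmax,ss = C₀/(1 − f) ≈ 4.241/0.8898 ≈ 4.766 mcg/mL.
Peak 4.8 mcg/mL vs MTC 4 mcg/mL: exceeds toxic threshold.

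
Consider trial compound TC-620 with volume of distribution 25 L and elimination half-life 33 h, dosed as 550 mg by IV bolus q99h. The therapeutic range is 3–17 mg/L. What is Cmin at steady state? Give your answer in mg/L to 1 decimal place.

The dosing interval is 3 half-lives, so f = 2^(−3) = 0.125.
Accumulation ratio R = 1/(1 − f) = 1/0.875 = 8/7.
Single-dose peak C₀ = D/Vd = 550/25 = 22 mg/L.
Steady-state peak Cmax,ss = C₀·R = 22 × 8/7 ≈ 25.143 mg/L.
Steady-state trough Cmin,ss = Cmax,ss·f ≈ 25.143 × 0.125 ≈ 3.143 mg/L.
Trough 3.1 mg/L vs MEC 3 mg/L: adequate.

3.1 mg/L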